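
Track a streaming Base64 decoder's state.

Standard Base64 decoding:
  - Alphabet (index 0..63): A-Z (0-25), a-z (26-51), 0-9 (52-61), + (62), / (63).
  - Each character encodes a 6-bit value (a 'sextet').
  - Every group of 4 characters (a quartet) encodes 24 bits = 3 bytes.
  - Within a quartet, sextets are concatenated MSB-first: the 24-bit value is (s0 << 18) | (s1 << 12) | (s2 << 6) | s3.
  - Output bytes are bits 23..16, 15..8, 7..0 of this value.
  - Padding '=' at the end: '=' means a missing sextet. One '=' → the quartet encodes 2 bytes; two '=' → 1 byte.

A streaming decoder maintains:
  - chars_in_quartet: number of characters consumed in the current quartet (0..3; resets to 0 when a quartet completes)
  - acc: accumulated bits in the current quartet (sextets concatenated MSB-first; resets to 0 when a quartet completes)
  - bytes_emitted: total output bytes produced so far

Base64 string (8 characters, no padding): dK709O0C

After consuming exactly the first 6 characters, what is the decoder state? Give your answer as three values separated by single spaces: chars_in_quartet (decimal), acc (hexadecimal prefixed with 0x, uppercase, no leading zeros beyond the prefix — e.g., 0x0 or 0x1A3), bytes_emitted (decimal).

After char 0 ('d'=29): chars_in_quartet=1 acc=0x1D bytes_emitted=0
After char 1 ('K'=10): chars_in_quartet=2 acc=0x74A bytes_emitted=0
After char 2 ('7'=59): chars_in_quartet=3 acc=0x1D2BB bytes_emitted=0
After char 3 ('0'=52): chars_in_quartet=4 acc=0x74AEF4 -> emit 74 AE F4, reset; bytes_emitted=3
After char 4 ('9'=61): chars_in_quartet=1 acc=0x3D bytes_emitted=3
After char 5 ('O'=14): chars_in_quartet=2 acc=0xF4E bytes_emitted=3

Answer: 2 0xF4E 3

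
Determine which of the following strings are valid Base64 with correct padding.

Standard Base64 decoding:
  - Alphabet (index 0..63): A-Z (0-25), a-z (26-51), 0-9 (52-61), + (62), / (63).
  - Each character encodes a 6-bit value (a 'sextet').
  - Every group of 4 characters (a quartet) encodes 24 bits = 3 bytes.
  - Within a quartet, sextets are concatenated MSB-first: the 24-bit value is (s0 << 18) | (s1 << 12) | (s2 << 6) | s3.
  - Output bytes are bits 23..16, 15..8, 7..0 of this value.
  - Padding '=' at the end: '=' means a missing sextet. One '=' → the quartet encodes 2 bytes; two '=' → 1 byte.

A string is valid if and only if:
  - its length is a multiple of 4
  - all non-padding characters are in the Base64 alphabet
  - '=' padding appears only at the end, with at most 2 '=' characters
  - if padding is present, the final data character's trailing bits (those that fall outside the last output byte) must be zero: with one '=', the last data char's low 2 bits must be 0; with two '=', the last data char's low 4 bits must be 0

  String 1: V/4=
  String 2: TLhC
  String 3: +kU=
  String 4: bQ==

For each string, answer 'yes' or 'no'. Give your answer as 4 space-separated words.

Answer: yes yes yes yes

Derivation:
String 1: 'V/4=' → valid
String 2: 'TLhC' → valid
String 3: '+kU=' → valid
String 4: 'bQ==' → valid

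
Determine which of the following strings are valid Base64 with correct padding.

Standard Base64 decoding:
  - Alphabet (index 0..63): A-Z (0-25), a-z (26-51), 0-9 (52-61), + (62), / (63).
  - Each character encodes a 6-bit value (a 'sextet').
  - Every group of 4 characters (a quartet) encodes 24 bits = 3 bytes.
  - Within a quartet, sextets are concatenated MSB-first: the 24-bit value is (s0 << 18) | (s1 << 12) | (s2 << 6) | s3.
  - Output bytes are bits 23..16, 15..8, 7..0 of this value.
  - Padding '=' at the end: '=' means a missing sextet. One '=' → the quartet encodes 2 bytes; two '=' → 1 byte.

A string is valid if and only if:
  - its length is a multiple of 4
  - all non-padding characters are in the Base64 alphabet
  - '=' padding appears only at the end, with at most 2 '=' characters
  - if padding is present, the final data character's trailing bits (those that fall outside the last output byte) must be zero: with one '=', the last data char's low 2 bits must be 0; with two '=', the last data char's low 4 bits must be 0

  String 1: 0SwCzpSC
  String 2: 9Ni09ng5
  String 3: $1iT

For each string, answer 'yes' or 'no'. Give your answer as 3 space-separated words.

String 1: '0SwCzpSC' → valid
String 2: '9Ni09ng5' → valid
String 3: '$1iT' → invalid (bad char(s): ['$'])

Answer: yes yes no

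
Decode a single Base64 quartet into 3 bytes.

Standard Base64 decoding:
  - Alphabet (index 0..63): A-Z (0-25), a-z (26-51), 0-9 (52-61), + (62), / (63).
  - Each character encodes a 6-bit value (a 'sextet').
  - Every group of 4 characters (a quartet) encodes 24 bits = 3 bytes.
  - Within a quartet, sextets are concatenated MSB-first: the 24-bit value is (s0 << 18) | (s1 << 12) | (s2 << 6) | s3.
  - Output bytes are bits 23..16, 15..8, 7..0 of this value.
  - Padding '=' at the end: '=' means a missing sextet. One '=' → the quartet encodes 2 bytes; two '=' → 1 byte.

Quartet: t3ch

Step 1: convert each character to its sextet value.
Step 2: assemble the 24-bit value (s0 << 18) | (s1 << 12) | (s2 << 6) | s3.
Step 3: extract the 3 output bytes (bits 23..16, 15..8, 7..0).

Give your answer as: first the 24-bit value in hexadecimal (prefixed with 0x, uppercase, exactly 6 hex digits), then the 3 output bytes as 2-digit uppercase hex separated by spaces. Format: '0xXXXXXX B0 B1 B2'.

Sextets: t=45, 3=55, c=28, h=33
24-bit: (45<<18) | (55<<12) | (28<<6) | 33
      = 0xB40000 | 0x037000 | 0x000700 | 0x000021
      = 0xB77721
Bytes: (v>>16)&0xFF=B7, (v>>8)&0xFF=77, v&0xFF=21

Answer: 0xB77721 B7 77 21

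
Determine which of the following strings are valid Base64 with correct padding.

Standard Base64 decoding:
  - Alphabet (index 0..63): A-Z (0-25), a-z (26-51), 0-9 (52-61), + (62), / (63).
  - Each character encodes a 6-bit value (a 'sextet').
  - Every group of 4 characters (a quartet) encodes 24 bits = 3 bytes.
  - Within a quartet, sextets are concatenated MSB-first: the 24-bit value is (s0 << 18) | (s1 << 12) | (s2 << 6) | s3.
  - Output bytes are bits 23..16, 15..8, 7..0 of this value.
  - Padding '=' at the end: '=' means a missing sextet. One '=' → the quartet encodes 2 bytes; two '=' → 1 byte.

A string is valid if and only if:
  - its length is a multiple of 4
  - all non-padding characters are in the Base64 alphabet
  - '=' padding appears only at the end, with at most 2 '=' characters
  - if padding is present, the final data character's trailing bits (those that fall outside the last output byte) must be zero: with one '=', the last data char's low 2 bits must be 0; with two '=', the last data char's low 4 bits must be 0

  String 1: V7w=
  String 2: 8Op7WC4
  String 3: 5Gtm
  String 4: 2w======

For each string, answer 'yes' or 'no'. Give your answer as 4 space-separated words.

String 1: 'V7w=' → valid
String 2: '8Op7WC4' → invalid (len=7 not mult of 4)
String 3: '5Gtm' → valid
String 4: '2w======' → invalid (6 pad chars (max 2))

Answer: yes no yes no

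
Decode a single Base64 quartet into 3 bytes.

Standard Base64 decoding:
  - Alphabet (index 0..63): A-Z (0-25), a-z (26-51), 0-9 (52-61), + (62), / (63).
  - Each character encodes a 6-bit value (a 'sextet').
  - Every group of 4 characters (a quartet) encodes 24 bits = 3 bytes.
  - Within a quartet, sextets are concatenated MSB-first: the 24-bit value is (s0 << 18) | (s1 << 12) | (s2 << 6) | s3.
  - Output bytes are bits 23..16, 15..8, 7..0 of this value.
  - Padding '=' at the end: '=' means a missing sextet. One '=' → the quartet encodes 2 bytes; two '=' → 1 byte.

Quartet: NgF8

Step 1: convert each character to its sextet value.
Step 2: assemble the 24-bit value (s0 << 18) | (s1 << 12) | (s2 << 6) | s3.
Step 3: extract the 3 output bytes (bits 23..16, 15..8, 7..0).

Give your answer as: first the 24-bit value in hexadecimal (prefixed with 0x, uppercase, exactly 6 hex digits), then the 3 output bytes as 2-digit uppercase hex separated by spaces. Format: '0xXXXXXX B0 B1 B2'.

Answer: 0x36017C 36 01 7C

Derivation:
Sextets: N=13, g=32, F=5, 8=60
24-bit: (13<<18) | (32<<12) | (5<<6) | 60
      = 0x340000 | 0x020000 | 0x000140 | 0x00003C
      = 0x36017C
Bytes: (v>>16)&0xFF=36, (v>>8)&0xFF=01, v&0xFF=7C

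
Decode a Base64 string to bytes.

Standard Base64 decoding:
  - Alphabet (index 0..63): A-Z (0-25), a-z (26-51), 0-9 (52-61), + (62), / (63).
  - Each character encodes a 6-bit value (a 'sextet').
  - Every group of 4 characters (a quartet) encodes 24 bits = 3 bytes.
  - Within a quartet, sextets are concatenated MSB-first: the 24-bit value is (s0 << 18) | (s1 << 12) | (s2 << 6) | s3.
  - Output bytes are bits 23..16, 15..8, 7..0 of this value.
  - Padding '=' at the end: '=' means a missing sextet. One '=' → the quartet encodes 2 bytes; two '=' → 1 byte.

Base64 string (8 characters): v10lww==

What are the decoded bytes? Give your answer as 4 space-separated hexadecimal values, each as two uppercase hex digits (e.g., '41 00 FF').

After char 0 ('v'=47): chars_in_quartet=1 acc=0x2F bytes_emitted=0
After char 1 ('1'=53): chars_in_quartet=2 acc=0xBF5 bytes_emitted=0
After char 2 ('0'=52): chars_in_quartet=3 acc=0x2FD74 bytes_emitted=0
After char 3 ('l'=37): chars_in_quartet=4 acc=0xBF5D25 -> emit BF 5D 25, reset; bytes_emitted=3
After char 4 ('w'=48): chars_in_quartet=1 acc=0x30 bytes_emitted=3
After char 5 ('w'=48): chars_in_quartet=2 acc=0xC30 bytes_emitted=3
Padding '==': partial quartet acc=0xC30 -> emit C3; bytes_emitted=4

Answer: BF 5D 25 C3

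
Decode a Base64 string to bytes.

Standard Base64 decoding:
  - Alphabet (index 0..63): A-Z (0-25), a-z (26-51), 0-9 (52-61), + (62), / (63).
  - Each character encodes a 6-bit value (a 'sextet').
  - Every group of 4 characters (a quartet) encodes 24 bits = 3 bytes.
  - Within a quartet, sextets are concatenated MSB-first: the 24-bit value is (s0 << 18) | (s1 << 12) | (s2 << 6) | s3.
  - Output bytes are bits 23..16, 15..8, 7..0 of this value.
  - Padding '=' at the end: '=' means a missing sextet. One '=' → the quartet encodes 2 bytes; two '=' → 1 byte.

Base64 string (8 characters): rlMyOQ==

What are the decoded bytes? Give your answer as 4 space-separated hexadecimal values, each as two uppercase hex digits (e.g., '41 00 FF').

Answer: AE 53 32 39

Derivation:
After char 0 ('r'=43): chars_in_quartet=1 acc=0x2B bytes_emitted=0
After char 1 ('l'=37): chars_in_quartet=2 acc=0xAE5 bytes_emitted=0
After char 2 ('M'=12): chars_in_quartet=3 acc=0x2B94C bytes_emitted=0
After char 3 ('y'=50): chars_in_quartet=4 acc=0xAE5332 -> emit AE 53 32, reset; bytes_emitted=3
After char 4 ('O'=14): chars_in_quartet=1 acc=0xE bytes_emitted=3
After char 5 ('Q'=16): chars_in_quartet=2 acc=0x390 bytes_emitted=3
Padding '==': partial quartet acc=0x390 -> emit 39; bytes_emitted=4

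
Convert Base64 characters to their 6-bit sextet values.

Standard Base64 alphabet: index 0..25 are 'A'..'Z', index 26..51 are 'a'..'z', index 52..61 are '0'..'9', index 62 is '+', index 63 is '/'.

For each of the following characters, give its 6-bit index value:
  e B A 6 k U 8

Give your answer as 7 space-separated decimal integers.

Answer: 30 1 0 58 36 20 60

Derivation:
'e': a..z range, 26 + ord('e') − ord('a') = 30
'B': A..Z range, ord('B') − ord('A') = 1
'A': A..Z range, ord('A') − ord('A') = 0
'6': 0..9 range, 52 + ord('6') − ord('0') = 58
'k': a..z range, 26 + ord('k') − ord('a') = 36
'U': A..Z range, ord('U') − ord('A') = 20
'8': 0..9 range, 52 + ord('8') − ord('0') = 60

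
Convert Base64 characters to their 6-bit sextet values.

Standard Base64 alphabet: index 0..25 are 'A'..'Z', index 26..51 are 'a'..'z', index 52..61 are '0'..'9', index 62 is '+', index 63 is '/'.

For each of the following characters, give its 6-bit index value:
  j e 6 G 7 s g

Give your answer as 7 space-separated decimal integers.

Answer: 35 30 58 6 59 44 32

Derivation:
'j': a..z range, 26 + ord('j') − ord('a') = 35
'e': a..z range, 26 + ord('e') − ord('a') = 30
'6': 0..9 range, 52 + ord('6') − ord('0') = 58
'G': A..Z range, ord('G') − ord('A') = 6
'7': 0..9 range, 52 + ord('7') − ord('0') = 59
's': a..z range, 26 + ord('s') − ord('a') = 44
'g': a..z range, 26 + ord('g') − ord('a') = 32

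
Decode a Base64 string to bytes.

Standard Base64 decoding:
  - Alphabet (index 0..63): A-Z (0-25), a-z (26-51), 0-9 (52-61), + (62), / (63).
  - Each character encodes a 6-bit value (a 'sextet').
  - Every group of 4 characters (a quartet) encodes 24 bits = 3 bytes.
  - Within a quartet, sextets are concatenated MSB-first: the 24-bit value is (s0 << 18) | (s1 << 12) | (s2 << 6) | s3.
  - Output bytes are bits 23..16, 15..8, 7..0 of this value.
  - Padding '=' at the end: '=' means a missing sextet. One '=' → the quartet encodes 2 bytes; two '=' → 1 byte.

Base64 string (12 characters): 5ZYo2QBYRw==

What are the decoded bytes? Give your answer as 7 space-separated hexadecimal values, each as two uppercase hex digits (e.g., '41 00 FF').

After char 0 ('5'=57): chars_in_quartet=1 acc=0x39 bytes_emitted=0
After char 1 ('Z'=25): chars_in_quartet=2 acc=0xE59 bytes_emitted=0
After char 2 ('Y'=24): chars_in_quartet=3 acc=0x39658 bytes_emitted=0
After char 3 ('o'=40): chars_in_quartet=4 acc=0xE59628 -> emit E5 96 28, reset; bytes_emitted=3
After char 4 ('2'=54): chars_in_quartet=1 acc=0x36 bytes_emitted=3
After char 5 ('Q'=16): chars_in_quartet=2 acc=0xD90 bytes_emitted=3
After char 6 ('B'=1): chars_in_quartet=3 acc=0x36401 bytes_emitted=3
After char 7 ('Y'=24): chars_in_quartet=4 acc=0xD90058 -> emit D9 00 58, reset; bytes_emitted=6
After char 8 ('R'=17): chars_in_quartet=1 acc=0x11 bytes_emitted=6
After char 9 ('w'=48): chars_in_quartet=2 acc=0x470 bytes_emitted=6
Padding '==': partial quartet acc=0x470 -> emit 47; bytes_emitted=7

Answer: E5 96 28 D9 00 58 47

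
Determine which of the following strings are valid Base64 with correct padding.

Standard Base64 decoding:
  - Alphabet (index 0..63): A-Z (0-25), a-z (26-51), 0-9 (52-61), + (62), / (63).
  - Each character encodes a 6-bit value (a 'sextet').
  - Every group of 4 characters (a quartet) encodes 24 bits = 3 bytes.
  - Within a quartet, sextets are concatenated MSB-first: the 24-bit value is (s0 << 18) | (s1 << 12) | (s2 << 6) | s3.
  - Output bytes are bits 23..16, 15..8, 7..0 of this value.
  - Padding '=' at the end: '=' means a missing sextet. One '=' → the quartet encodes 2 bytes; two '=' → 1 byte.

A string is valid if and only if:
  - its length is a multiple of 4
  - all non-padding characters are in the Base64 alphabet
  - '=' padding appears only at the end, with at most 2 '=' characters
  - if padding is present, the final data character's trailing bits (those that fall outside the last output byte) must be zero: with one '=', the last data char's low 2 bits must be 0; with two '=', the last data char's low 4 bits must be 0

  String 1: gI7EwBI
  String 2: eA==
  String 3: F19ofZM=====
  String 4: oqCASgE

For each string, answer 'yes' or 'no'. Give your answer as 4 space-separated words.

Answer: no yes no no

Derivation:
String 1: 'gI7EwBI' → invalid (len=7 not mult of 4)
String 2: 'eA==' → valid
String 3: 'F19ofZM=====' → invalid (5 pad chars (max 2))
String 4: 'oqCASgE' → invalid (len=7 not mult of 4)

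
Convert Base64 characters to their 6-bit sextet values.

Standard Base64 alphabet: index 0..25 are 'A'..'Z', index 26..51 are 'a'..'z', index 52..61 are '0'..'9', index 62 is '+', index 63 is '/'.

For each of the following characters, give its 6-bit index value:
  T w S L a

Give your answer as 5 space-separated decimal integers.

Answer: 19 48 18 11 26

Derivation:
'T': A..Z range, ord('T') − ord('A') = 19
'w': a..z range, 26 + ord('w') − ord('a') = 48
'S': A..Z range, ord('S') − ord('A') = 18
'L': A..Z range, ord('L') − ord('A') = 11
'a': a..z range, 26 + ord('a') − ord('a') = 26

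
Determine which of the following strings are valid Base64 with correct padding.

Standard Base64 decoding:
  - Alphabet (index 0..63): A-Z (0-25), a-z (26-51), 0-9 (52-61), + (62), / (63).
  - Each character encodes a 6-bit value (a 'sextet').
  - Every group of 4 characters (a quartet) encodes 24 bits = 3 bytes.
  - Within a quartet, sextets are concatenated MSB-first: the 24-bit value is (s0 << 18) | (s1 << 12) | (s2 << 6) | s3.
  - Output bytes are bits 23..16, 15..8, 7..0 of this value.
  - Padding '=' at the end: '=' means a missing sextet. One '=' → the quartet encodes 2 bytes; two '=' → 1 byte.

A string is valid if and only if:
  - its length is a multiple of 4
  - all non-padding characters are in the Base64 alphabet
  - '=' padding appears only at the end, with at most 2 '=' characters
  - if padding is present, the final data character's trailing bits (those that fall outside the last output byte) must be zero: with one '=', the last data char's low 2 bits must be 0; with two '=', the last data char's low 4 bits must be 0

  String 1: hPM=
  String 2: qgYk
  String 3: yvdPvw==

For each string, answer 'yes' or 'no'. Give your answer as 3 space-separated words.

String 1: 'hPM=' → valid
String 2: 'qgYk' → valid
String 3: 'yvdPvw==' → valid

Answer: yes yes yes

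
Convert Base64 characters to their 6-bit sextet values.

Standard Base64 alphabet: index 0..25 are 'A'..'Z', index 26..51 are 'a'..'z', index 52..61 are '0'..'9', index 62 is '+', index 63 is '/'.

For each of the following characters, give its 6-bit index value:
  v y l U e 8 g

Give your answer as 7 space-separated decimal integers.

Answer: 47 50 37 20 30 60 32

Derivation:
'v': a..z range, 26 + ord('v') − ord('a') = 47
'y': a..z range, 26 + ord('y') − ord('a') = 50
'l': a..z range, 26 + ord('l') − ord('a') = 37
'U': A..Z range, ord('U') − ord('A') = 20
'e': a..z range, 26 + ord('e') − ord('a') = 30
'8': 0..9 range, 52 + ord('8') − ord('0') = 60
'g': a..z range, 26 + ord('g') − ord('a') = 32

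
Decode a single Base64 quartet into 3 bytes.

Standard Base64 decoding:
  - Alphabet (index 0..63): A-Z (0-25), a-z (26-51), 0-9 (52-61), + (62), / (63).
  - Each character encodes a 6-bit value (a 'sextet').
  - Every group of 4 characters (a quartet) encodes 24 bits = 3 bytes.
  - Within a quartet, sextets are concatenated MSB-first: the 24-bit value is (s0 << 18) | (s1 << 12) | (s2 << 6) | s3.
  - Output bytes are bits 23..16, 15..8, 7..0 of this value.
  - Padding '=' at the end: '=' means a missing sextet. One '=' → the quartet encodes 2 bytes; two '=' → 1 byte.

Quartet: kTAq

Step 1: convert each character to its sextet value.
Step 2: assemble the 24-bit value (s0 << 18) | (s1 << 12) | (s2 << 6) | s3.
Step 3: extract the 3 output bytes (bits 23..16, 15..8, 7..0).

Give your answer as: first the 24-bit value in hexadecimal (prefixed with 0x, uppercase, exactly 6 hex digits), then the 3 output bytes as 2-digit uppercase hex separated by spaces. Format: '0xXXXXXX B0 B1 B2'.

Answer: 0x91302A 91 30 2A

Derivation:
Sextets: k=36, T=19, A=0, q=42
24-bit: (36<<18) | (19<<12) | (0<<6) | 42
      = 0x900000 | 0x013000 | 0x000000 | 0x00002A
      = 0x91302A
Bytes: (v>>16)&0xFF=91, (v>>8)&0xFF=30, v&0xFF=2A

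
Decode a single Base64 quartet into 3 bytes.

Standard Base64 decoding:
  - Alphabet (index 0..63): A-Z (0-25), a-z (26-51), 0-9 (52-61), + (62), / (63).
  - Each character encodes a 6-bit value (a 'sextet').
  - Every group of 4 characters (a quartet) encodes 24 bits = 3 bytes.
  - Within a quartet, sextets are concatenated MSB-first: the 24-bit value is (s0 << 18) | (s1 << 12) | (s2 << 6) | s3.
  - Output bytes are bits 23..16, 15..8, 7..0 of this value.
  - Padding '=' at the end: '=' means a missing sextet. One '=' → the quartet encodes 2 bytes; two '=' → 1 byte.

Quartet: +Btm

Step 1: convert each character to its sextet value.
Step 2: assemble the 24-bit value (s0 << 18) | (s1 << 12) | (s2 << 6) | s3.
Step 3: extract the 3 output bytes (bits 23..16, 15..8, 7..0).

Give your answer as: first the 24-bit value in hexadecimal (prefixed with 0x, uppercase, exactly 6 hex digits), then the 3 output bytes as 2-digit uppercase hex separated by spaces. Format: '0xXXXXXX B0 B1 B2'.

Answer: 0xF81B66 F8 1B 66

Derivation:
Sextets: +=62, B=1, t=45, m=38
24-bit: (62<<18) | (1<<12) | (45<<6) | 38
      = 0xF80000 | 0x001000 | 0x000B40 | 0x000026
      = 0xF81B66
Bytes: (v>>16)&0xFF=F8, (v>>8)&0xFF=1B, v&0xFF=66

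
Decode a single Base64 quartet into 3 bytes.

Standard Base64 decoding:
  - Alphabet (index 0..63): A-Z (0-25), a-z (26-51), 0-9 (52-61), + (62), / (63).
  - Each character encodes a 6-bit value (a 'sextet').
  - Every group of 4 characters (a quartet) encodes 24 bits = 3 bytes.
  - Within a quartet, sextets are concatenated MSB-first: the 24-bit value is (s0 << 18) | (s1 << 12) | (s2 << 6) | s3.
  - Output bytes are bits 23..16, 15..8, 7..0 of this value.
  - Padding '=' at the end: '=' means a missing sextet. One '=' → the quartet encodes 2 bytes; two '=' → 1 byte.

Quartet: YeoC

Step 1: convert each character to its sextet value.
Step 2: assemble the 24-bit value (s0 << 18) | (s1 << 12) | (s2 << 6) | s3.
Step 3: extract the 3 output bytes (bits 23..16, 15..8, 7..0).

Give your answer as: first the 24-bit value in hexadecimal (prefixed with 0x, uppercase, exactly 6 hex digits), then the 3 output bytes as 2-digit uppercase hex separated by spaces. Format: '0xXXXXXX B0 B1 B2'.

Sextets: Y=24, e=30, o=40, C=2
24-bit: (24<<18) | (30<<12) | (40<<6) | 2
      = 0x600000 | 0x01E000 | 0x000A00 | 0x000002
      = 0x61EA02
Bytes: (v>>16)&0xFF=61, (v>>8)&0xFF=EA, v&0xFF=02

Answer: 0x61EA02 61 EA 02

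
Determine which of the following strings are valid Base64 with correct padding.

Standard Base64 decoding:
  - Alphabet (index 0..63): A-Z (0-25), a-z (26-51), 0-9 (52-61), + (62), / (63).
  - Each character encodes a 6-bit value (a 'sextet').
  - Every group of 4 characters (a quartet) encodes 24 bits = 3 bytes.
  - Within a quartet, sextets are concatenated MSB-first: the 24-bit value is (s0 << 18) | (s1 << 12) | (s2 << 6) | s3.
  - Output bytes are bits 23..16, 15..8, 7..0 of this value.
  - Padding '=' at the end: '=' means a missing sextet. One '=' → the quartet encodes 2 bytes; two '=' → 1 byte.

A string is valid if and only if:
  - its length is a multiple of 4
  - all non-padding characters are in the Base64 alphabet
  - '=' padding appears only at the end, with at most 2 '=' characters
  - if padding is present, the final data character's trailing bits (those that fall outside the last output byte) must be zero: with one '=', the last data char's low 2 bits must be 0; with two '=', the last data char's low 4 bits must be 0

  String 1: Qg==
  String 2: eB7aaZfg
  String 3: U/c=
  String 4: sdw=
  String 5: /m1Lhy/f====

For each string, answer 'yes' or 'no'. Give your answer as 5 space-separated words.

String 1: 'Qg==' → valid
String 2: 'eB7aaZfg' → valid
String 3: 'U/c=' → valid
String 4: 'sdw=' → valid
String 5: '/m1Lhy/f====' → invalid (4 pad chars (max 2))

Answer: yes yes yes yes no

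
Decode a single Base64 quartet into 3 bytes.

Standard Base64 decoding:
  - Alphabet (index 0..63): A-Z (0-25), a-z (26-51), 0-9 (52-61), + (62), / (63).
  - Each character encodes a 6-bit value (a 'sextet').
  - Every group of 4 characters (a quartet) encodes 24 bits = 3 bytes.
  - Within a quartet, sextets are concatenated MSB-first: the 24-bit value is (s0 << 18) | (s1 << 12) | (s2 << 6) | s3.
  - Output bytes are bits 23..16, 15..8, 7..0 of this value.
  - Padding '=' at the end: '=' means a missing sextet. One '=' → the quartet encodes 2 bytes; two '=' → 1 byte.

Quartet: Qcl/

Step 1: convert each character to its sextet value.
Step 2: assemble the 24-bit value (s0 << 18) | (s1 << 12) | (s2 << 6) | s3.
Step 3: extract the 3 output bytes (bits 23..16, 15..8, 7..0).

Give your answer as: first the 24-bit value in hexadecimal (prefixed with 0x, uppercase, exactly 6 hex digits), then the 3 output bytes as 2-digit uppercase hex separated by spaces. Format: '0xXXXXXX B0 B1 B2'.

Answer: 0x41C97F 41 C9 7F

Derivation:
Sextets: Q=16, c=28, l=37, /=63
24-bit: (16<<18) | (28<<12) | (37<<6) | 63
      = 0x400000 | 0x01C000 | 0x000940 | 0x00003F
      = 0x41C97F
Bytes: (v>>16)&0xFF=41, (v>>8)&0xFF=C9, v&0xFF=7F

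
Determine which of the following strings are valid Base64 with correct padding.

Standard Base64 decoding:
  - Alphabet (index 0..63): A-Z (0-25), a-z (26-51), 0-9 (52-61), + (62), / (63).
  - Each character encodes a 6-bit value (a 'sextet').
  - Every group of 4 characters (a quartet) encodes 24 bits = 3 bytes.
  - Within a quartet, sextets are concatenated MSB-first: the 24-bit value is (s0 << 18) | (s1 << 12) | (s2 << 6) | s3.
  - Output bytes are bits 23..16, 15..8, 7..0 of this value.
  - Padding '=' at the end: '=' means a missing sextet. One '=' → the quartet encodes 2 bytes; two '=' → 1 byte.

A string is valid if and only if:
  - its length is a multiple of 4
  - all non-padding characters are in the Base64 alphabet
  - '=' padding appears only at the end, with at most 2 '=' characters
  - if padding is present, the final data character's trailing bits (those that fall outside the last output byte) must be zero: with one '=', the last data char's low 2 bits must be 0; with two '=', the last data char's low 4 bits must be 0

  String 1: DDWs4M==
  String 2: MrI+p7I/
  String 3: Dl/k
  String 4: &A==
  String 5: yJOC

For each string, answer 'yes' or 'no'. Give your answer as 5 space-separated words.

String 1: 'DDWs4M==' → invalid (bad trailing bits)
String 2: 'MrI+p7I/' → valid
String 3: 'Dl/k' → valid
String 4: '&A==' → invalid (bad char(s): ['&'])
String 5: 'yJOC' → valid

Answer: no yes yes no yes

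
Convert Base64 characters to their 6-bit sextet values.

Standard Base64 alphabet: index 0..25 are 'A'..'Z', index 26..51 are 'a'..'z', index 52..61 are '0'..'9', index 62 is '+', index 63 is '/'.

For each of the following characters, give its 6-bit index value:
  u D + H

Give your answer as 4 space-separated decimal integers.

Answer: 46 3 62 7

Derivation:
'u': a..z range, 26 + ord('u') − ord('a') = 46
'D': A..Z range, ord('D') − ord('A') = 3
'+': index 62
'H': A..Z range, ord('H') − ord('A') = 7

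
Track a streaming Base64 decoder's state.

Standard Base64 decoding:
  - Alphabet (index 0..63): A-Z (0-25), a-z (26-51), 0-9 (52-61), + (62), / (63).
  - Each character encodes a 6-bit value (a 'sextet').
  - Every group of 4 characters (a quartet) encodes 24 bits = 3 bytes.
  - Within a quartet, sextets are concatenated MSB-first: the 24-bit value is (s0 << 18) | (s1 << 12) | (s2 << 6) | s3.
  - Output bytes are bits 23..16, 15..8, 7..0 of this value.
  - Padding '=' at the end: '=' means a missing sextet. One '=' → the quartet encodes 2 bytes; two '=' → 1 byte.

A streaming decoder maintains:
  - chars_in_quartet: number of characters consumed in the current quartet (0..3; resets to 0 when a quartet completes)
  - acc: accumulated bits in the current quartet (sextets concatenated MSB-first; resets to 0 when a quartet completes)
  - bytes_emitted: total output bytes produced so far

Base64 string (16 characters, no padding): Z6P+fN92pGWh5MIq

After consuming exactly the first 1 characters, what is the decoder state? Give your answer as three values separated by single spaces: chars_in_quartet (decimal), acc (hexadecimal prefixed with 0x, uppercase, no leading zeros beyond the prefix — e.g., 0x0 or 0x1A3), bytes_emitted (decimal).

Answer: 1 0x19 0

Derivation:
After char 0 ('Z'=25): chars_in_quartet=1 acc=0x19 bytes_emitted=0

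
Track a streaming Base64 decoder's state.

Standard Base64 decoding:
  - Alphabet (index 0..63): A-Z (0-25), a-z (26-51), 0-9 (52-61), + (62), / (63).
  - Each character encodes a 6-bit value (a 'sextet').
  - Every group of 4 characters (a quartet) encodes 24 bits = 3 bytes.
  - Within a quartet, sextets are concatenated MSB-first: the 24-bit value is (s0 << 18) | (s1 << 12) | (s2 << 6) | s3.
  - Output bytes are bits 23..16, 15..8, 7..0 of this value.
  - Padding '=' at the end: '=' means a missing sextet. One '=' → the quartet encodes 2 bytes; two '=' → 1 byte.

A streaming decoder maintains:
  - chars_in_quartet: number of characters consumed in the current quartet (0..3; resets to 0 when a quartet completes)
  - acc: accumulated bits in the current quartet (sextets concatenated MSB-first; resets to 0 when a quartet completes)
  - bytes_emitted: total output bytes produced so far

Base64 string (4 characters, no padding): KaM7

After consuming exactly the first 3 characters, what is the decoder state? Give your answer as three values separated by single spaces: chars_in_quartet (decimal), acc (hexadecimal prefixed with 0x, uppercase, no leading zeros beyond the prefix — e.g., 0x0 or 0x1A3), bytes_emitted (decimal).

Answer: 3 0xA68C 0

Derivation:
After char 0 ('K'=10): chars_in_quartet=1 acc=0xA bytes_emitted=0
After char 1 ('a'=26): chars_in_quartet=2 acc=0x29A bytes_emitted=0
After char 2 ('M'=12): chars_in_quartet=3 acc=0xA68C bytes_emitted=0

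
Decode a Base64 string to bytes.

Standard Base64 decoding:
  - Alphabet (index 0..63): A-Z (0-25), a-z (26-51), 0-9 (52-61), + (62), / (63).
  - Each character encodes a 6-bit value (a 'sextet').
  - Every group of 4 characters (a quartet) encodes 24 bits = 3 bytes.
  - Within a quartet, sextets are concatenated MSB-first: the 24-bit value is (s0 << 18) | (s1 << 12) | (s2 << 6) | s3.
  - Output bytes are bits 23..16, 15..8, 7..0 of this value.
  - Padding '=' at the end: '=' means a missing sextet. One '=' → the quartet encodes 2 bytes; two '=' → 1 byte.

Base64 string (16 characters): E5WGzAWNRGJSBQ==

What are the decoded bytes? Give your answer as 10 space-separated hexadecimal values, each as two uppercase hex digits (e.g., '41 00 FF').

After char 0 ('E'=4): chars_in_quartet=1 acc=0x4 bytes_emitted=0
After char 1 ('5'=57): chars_in_quartet=2 acc=0x139 bytes_emitted=0
After char 2 ('W'=22): chars_in_quartet=3 acc=0x4E56 bytes_emitted=0
After char 3 ('G'=6): chars_in_quartet=4 acc=0x139586 -> emit 13 95 86, reset; bytes_emitted=3
After char 4 ('z'=51): chars_in_quartet=1 acc=0x33 bytes_emitted=3
After char 5 ('A'=0): chars_in_quartet=2 acc=0xCC0 bytes_emitted=3
After char 6 ('W'=22): chars_in_quartet=3 acc=0x33016 bytes_emitted=3
After char 7 ('N'=13): chars_in_quartet=4 acc=0xCC058D -> emit CC 05 8D, reset; bytes_emitted=6
After char 8 ('R'=17): chars_in_quartet=1 acc=0x11 bytes_emitted=6
After char 9 ('G'=6): chars_in_quartet=2 acc=0x446 bytes_emitted=6
After char 10 ('J'=9): chars_in_quartet=3 acc=0x11189 bytes_emitted=6
After char 11 ('S'=18): chars_in_quartet=4 acc=0x446252 -> emit 44 62 52, reset; bytes_emitted=9
After char 12 ('B'=1): chars_in_quartet=1 acc=0x1 bytes_emitted=9
After char 13 ('Q'=16): chars_in_quartet=2 acc=0x50 bytes_emitted=9
Padding '==': partial quartet acc=0x50 -> emit 05; bytes_emitted=10

Answer: 13 95 86 CC 05 8D 44 62 52 05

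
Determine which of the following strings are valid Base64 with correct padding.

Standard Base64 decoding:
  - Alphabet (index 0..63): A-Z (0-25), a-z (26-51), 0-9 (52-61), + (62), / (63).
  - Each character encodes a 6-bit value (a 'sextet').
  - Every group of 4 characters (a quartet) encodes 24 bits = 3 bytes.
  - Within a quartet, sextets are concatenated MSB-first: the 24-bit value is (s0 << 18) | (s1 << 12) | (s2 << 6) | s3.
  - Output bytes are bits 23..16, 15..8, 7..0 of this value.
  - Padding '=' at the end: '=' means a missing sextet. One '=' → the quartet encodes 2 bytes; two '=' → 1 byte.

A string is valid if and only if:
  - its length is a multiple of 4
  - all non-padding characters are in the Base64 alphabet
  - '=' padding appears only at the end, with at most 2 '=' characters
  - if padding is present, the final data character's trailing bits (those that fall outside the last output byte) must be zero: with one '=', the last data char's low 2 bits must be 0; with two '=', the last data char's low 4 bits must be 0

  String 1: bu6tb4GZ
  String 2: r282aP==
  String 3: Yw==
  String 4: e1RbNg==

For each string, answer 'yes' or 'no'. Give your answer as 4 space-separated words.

String 1: 'bu6tb4GZ' → valid
String 2: 'r282aP==' → invalid (bad trailing bits)
String 3: 'Yw==' → valid
String 4: 'e1RbNg==' → valid

Answer: yes no yes yes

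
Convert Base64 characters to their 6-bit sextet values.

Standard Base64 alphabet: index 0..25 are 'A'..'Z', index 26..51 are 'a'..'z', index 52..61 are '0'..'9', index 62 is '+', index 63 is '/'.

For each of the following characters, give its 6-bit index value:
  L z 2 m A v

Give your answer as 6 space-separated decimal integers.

Answer: 11 51 54 38 0 47

Derivation:
'L': A..Z range, ord('L') − ord('A') = 11
'z': a..z range, 26 + ord('z') − ord('a') = 51
'2': 0..9 range, 52 + ord('2') − ord('0') = 54
'm': a..z range, 26 + ord('m') − ord('a') = 38
'A': A..Z range, ord('A') − ord('A') = 0
'v': a..z range, 26 + ord('v') − ord('a') = 47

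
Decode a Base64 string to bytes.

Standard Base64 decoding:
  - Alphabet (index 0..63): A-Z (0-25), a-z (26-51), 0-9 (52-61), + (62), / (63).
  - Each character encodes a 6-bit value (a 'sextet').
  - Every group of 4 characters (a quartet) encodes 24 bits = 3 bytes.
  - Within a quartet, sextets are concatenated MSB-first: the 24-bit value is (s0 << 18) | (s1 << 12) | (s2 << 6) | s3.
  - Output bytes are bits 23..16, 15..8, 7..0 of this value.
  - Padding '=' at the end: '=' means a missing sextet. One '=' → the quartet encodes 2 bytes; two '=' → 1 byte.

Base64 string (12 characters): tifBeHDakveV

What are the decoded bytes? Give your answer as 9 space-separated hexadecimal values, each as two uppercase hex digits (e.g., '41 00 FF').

After char 0 ('t'=45): chars_in_quartet=1 acc=0x2D bytes_emitted=0
After char 1 ('i'=34): chars_in_quartet=2 acc=0xB62 bytes_emitted=0
After char 2 ('f'=31): chars_in_quartet=3 acc=0x2D89F bytes_emitted=0
After char 3 ('B'=1): chars_in_quartet=4 acc=0xB627C1 -> emit B6 27 C1, reset; bytes_emitted=3
After char 4 ('e'=30): chars_in_quartet=1 acc=0x1E bytes_emitted=3
After char 5 ('H'=7): chars_in_quartet=2 acc=0x787 bytes_emitted=3
After char 6 ('D'=3): chars_in_quartet=3 acc=0x1E1C3 bytes_emitted=3
After char 7 ('a'=26): chars_in_quartet=4 acc=0x7870DA -> emit 78 70 DA, reset; bytes_emitted=6
After char 8 ('k'=36): chars_in_quartet=1 acc=0x24 bytes_emitted=6
After char 9 ('v'=47): chars_in_quartet=2 acc=0x92F bytes_emitted=6
After char 10 ('e'=30): chars_in_quartet=3 acc=0x24BDE bytes_emitted=6
After char 11 ('V'=21): chars_in_quartet=4 acc=0x92F795 -> emit 92 F7 95, reset; bytes_emitted=9

Answer: B6 27 C1 78 70 DA 92 F7 95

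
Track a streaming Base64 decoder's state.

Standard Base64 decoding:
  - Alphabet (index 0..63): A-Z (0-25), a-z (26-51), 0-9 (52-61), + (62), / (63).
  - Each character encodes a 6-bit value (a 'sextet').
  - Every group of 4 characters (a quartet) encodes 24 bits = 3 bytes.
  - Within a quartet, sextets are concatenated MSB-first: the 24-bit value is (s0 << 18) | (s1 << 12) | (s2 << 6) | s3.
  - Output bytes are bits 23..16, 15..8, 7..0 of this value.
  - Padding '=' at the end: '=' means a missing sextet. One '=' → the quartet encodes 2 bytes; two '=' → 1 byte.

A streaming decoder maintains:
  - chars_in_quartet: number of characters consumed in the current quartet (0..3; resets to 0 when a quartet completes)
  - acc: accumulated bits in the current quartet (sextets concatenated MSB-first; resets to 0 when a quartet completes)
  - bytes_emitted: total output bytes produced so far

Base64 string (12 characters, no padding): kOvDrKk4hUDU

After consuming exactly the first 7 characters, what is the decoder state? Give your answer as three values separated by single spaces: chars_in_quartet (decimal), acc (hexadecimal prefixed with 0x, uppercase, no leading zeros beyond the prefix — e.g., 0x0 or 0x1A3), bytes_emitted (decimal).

After char 0 ('k'=36): chars_in_quartet=1 acc=0x24 bytes_emitted=0
After char 1 ('O'=14): chars_in_quartet=2 acc=0x90E bytes_emitted=0
After char 2 ('v'=47): chars_in_quartet=3 acc=0x243AF bytes_emitted=0
After char 3 ('D'=3): chars_in_quartet=4 acc=0x90EBC3 -> emit 90 EB C3, reset; bytes_emitted=3
After char 4 ('r'=43): chars_in_quartet=1 acc=0x2B bytes_emitted=3
After char 5 ('K'=10): chars_in_quartet=2 acc=0xACA bytes_emitted=3
After char 6 ('k'=36): chars_in_quartet=3 acc=0x2B2A4 bytes_emitted=3

Answer: 3 0x2B2A4 3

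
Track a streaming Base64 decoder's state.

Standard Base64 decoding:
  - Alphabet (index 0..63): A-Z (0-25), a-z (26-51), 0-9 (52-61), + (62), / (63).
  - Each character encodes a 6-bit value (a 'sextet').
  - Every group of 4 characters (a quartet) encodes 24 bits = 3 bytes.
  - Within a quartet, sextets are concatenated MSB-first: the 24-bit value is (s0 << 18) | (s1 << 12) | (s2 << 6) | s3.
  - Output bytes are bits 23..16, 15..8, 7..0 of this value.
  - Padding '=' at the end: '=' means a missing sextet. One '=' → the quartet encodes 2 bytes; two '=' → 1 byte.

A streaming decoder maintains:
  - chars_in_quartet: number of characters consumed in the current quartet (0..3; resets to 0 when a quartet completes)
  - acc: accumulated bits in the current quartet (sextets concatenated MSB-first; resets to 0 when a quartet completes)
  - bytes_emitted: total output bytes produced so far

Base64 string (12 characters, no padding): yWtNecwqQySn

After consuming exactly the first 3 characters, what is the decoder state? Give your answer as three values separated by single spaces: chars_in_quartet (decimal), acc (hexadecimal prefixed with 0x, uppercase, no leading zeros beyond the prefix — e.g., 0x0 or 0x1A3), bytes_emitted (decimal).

Answer: 3 0x325AD 0

Derivation:
After char 0 ('y'=50): chars_in_quartet=1 acc=0x32 bytes_emitted=0
After char 1 ('W'=22): chars_in_quartet=2 acc=0xC96 bytes_emitted=0
After char 2 ('t'=45): chars_in_quartet=3 acc=0x325AD bytes_emitted=0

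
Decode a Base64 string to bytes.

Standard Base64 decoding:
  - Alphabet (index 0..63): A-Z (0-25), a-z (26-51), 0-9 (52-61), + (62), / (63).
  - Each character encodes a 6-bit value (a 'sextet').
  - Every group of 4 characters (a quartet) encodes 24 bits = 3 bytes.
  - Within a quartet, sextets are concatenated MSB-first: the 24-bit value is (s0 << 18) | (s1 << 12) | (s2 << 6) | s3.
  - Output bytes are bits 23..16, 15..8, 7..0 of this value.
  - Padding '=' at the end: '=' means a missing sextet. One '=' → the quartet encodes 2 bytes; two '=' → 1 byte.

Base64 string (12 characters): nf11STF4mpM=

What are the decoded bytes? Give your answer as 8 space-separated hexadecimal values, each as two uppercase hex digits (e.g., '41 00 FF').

Answer: 9D FD 75 49 31 78 9A 93

Derivation:
After char 0 ('n'=39): chars_in_quartet=1 acc=0x27 bytes_emitted=0
After char 1 ('f'=31): chars_in_quartet=2 acc=0x9DF bytes_emitted=0
After char 2 ('1'=53): chars_in_quartet=3 acc=0x277F5 bytes_emitted=0
After char 3 ('1'=53): chars_in_quartet=4 acc=0x9DFD75 -> emit 9D FD 75, reset; bytes_emitted=3
After char 4 ('S'=18): chars_in_quartet=1 acc=0x12 bytes_emitted=3
After char 5 ('T'=19): chars_in_quartet=2 acc=0x493 bytes_emitted=3
After char 6 ('F'=5): chars_in_quartet=3 acc=0x124C5 bytes_emitted=3
After char 7 ('4'=56): chars_in_quartet=4 acc=0x493178 -> emit 49 31 78, reset; bytes_emitted=6
After char 8 ('m'=38): chars_in_quartet=1 acc=0x26 bytes_emitted=6
After char 9 ('p'=41): chars_in_quartet=2 acc=0x9A9 bytes_emitted=6
After char 10 ('M'=12): chars_in_quartet=3 acc=0x26A4C bytes_emitted=6
Padding '=': partial quartet acc=0x26A4C -> emit 9A 93; bytes_emitted=8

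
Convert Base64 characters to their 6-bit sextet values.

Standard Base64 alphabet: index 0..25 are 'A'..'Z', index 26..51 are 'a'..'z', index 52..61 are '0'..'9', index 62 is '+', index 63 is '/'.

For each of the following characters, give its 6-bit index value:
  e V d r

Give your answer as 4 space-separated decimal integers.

'e': a..z range, 26 + ord('e') − ord('a') = 30
'V': A..Z range, ord('V') − ord('A') = 21
'd': a..z range, 26 + ord('d') − ord('a') = 29
'r': a..z range, 26 + ord('r') − ord('a') = 43

Answer: 30 21 29 43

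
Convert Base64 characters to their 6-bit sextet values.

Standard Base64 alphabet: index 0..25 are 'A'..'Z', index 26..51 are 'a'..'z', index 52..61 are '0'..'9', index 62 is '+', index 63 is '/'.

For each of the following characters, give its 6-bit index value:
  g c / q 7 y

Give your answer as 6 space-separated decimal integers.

'g': a..z range, 26 + ord('g') − ord('a') = 32
'c': a..z range, 26 + ord('c') − ord('a') = 28
'/': index 63
'q': a..z range, 26 + ord('q') − ord('a') = 42
'7': 0..9 range, 52 + ord('7') − ord('0') = 59
'y': a..z range, 26 + ord('y') − ord('a') = 50

Answer: 32 28 63 42 59 50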